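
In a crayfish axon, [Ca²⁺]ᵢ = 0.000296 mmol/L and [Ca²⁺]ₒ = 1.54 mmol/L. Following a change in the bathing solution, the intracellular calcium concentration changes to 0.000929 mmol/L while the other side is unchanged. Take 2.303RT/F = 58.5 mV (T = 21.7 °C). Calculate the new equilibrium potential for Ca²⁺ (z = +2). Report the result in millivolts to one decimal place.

94.2 mV

After the shift: [Ca²⁺]_out = 1.54, [Ca²⁺]_in = 0.000929 mmol/L.
E_new = (58.5/2)·log₁₀(1.54/0.000929) = 29.25 · (3.2195) = 94.17 mV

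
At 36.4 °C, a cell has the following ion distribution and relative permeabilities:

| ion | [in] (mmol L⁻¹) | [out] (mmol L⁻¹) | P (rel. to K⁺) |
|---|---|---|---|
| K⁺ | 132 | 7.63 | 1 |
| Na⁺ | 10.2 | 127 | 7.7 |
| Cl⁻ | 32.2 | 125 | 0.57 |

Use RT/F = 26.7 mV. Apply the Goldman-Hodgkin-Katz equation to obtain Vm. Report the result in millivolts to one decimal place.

Vm = 26.7 · ln[(Σ P·[cation]ₒ + Σ P·[anion]ᵢ) / (Σ P·[cation]ᵢ + Σ P·[anion]ₒ)]
Numerator = 1×7.63 + 7.7×127 + 0.57×32.2 = 1004
Denominator = 1×132 + 7.7×10.2 + 0.57×125 = 281.8
Vm = 26.7 · ln(3.5625) = 26.7 × (1.2705) = 33.92 mV

33.9 mV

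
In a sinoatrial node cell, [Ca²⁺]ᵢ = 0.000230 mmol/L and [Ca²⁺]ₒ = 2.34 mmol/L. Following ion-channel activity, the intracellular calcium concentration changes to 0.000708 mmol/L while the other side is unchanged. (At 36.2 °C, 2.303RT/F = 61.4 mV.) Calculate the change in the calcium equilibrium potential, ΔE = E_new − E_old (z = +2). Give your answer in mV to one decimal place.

-15.0 mV

E_old = (61.4/2)·log₁₀(2.34/0.000230) = 123.03 mV
E_new = (61.4/2)·log₁₀(2.34/0.000708) = 108.04 mV
ΔE = 108.04 − (123.03) = -14.99 mV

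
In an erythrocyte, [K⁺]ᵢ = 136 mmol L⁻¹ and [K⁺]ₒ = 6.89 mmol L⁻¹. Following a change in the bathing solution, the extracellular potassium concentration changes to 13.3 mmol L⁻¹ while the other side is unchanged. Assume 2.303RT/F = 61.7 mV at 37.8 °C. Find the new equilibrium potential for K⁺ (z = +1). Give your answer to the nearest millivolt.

-62 mV

After the shift: [K⁺]_out = 13.3, [K⁺]_in = 136 mmol L⁻¹.
E_new = (61.7/1)·log₁₀(13.3/136) = 61.70 · (-1.0097) = -62.30 mV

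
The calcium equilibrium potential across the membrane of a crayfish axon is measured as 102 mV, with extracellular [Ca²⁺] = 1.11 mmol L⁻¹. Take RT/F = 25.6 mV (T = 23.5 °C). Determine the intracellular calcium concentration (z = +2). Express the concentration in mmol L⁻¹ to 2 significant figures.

0.00038 mmol L⁻¹

Nernst: E = (25.6/2) · ln([out]/[in]), so ln([out]/[in]) = 102.0 × 2 / 25.6 = 7.9688.
[out]/[in] = e^(7.9688) = 2889.
[in] = 1.11 / 2889 = 0.0003842 mmol L⁻¹.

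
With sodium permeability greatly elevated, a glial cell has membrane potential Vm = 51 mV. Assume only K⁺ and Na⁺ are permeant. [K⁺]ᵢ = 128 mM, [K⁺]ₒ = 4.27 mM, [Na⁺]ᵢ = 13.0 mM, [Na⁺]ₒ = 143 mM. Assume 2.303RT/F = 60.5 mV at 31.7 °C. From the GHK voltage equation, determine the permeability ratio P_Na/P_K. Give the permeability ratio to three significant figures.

16.9

Let α = P_Na/P_K. GHK: Vm = 60.5·log₁₀[(Kₒ + α·Naₒ)/(Kᵢ + α·Naᵢ)].
10^(Vm/60.5) = 10^(51.0/60.5) = 6.9659
So 6.9659·(Kᵢ + α·Naᵢ) = Kₒ + α·Naₒ → α = (6.9659·128.0 − 4.27) / (143.0 − 6.9659·13.0)
α = (891.6 − 4.27) / (143.0 − 90.56) = 887.4/52.44 = 16.92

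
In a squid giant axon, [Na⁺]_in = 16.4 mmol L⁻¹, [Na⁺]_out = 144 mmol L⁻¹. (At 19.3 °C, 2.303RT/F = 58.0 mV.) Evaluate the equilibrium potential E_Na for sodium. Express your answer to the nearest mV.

E = (58.0/z) · log₁₀([Na⁺]_out/[Na⁺]_in) with z = +1.
= (58.0/1) · log₁₀(144/16.4) = 58.00 · log₁₀(8.78)
= 58.00 · (0.9435) = 54.72 mV

55 mV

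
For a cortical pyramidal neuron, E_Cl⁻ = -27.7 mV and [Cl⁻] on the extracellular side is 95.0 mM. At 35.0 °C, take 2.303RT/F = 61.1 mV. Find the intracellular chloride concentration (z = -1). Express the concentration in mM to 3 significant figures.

33.4 mM

Nernst: E = (61.1/-1) · log₁₀([out]/[in]), so log₁₀([out]/[in]) = -27.7 × -1 / 61.1 = 0.4534.
[out]/[in] = 10^(0.4534) = 2.84.
[in] = 95.0 / 2.84 = 33.45 mM.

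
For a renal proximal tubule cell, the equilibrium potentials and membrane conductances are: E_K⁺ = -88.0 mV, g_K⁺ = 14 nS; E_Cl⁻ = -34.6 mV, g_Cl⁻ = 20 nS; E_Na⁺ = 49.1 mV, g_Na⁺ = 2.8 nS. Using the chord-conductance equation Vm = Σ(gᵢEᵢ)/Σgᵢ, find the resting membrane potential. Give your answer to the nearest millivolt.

Σ gᵢEᵢ = 14·(-88.0) + 20·(-34.6) + 2.8·(49.1) = -1786.52
Σ gᵢ = 14 + 20 + 2.8 = 36.8
Vm = -1786.52 / 36.8 = -48.55 mV

-49 mV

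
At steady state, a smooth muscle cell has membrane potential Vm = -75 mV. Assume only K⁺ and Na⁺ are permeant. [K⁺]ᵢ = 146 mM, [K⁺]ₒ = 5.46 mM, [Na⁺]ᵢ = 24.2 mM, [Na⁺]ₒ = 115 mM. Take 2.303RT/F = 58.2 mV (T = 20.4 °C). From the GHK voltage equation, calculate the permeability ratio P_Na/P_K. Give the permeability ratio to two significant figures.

Let α = P_Na/P_K. GHK: Vm = 58.2·log₁₀[(Kₒ + α·Naₒ)/(Kᵢ + α·Naᵢ)].
10^(Vm/58.2) = 10^(-75.0/58.2) = 0.051445
So 0.051445·(Kᵢ + α·Naᵢ) = Kₒ + α·Naₒ → α = (0.051445·146.0 − 5.46) / (115.0 − 0.051445·24.2)
α = (7.511 − 5.46) / (115.0 − 1.245) = 2.051/113.8 = 0.01803

0.018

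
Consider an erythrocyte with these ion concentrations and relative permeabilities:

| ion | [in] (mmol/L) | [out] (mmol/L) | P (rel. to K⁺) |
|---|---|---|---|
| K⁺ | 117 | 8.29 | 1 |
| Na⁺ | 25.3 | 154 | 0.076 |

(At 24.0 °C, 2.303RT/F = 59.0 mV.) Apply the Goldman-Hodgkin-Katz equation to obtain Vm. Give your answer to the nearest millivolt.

-46 mV

Vm = 59.0 · log₁₀[(Σ P·[cation]ₒ + Σ P·[anion]ᵢ) / (Σ P·[cation]ᵢ + Σ P·[anion]ₒ)]
Numerator = 1×8.29 + 0.076×154 = 19.99
Denominator = 1×117 + 0.076×25.3 = 118.9
Vm = 59.0 · log₁₀(0.16813) = 59.0 × (-0.7744) = -45.69 mV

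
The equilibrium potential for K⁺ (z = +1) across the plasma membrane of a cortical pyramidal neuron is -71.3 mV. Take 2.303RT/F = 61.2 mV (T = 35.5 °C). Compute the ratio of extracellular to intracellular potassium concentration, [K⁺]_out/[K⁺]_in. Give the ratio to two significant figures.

0.068

log₁₀([out]/[in]) = E·z/(61.2) = -71.3 × 1 / 61.2 = -1.1650
[out]/[in] = 10^(-1.1650) = 0.06839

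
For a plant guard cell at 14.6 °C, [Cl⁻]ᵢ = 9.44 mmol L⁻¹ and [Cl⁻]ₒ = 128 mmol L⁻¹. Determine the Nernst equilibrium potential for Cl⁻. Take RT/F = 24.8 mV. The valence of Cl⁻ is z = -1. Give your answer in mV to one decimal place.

-64.7 mV

E = (24.8/z) · ln([Cl⁻]_out/[Cl⁻]_in) with z = -1.
For an anion, dividing by z = -1 reverses the sign.
= (24.8/-1) · ln(128/9.44) = -24.80 · ln(13.56)
= -24.80 · (2.6071) = -64.66 mV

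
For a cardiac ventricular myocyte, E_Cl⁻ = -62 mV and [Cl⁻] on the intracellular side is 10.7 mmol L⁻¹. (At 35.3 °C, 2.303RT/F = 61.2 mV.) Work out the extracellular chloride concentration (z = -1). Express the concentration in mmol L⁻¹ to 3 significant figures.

110 mmol L⁻¹

Nernst: E = (61.2/-1) · log₁₀([out]/[in]), so log₁₀([out]/[in]) = -62.0 × -1 / 61.2 = 1.0131.
[out]/[in] = 10^(1.0131) = 10.31.
[out] = 10.31 × 10.7 = 110.3 mmol L⁻¹.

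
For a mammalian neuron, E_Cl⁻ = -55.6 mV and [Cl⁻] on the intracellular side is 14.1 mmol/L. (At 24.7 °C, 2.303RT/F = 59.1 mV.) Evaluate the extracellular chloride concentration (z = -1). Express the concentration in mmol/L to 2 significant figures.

120 mmol/L

Nernst: E = (59.1/-1) · log₁₀([out]/[in]), so log₁₀([out]/[in]) = -55.6 × -1 / 59.1 = 0.9408.
[out]/[in] = 10^(0.9408) = 8.725.
[out] = 8.725 × 14.1 = 123 mmol/L.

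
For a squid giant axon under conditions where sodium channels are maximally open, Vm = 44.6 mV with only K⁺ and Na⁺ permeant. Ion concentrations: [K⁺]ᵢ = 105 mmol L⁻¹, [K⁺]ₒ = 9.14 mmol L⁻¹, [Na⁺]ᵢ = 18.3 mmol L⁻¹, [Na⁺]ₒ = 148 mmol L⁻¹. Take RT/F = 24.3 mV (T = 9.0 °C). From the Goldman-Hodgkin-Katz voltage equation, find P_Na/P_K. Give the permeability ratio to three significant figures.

Let α = P_Na/P_K. GHK: Vm = 24.3·ln[(Kₒ + α·Naₒ)/(Kᵢ + α·Naᵢ)].
e^(Vm/24.3) = e^(44.6/24.3) = 6.2676
So 6.2676·(Kᵢ + α·Naᵢ) = Kₒ + α·Naₒ → α = (6.2676·105.0 − 9.14) / (148.0 − 6.2676·18.3)
α = (658.1 − 9.14) / (148.0 − 114.7) = 649/33.3 = 19.49

19.5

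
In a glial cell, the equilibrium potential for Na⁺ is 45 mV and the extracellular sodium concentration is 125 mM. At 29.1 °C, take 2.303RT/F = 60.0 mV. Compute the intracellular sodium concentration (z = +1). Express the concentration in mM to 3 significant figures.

22.2 mM

Nernst: E = (60.0/1) · log₁₀([out]/[in]), so log₁₀([out]/[in]) = 45.0 × 1 / 60.0 = 0.7500.
[out]/[in] = 10^(0.7500) = 5.623.
[in] = 125 / 5.623 = 22.23 mM.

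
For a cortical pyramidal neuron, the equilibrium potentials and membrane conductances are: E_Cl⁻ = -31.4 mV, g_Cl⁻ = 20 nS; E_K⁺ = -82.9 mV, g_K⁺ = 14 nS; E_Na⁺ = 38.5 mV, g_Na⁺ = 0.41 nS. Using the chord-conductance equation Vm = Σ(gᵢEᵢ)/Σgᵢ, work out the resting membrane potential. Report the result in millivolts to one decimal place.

-51.5 mV

Σ gᵢEᵢ = 20·(-31.4) + 14·(-82.9) + 0.41·(38.5) = -1772.82
Σ gᵢ = 20 + 14 + 0.41 = 34.41
Vm = -1772.82 / 34.41 = -51.52 mV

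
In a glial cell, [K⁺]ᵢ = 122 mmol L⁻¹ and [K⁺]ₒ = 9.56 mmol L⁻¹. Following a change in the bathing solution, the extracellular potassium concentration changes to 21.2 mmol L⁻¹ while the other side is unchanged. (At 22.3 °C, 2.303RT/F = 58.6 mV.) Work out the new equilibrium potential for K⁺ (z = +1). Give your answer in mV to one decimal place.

After the shift: [K⁺]_out = 21.2, [K⁺]_in = 122 mmol L⁻¹.
E_new = (58.6/1)·log₁₀(21.2/122) = 58.60 · (-0.7600) = -44.54 mV

-44.5 mV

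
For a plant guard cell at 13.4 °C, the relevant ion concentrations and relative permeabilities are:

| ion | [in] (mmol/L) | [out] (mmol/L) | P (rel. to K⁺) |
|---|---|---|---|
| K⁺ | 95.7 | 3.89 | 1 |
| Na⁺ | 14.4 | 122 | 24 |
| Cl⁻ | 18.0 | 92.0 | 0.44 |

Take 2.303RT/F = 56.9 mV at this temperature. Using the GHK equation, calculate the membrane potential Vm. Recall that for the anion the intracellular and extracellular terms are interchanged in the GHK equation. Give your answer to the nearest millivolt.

45 mV

Vm = 56.9 · log₁₀[(Σ P·[cation]ₒ + Σ P·[anion]ᵢ) / (Σ P·[cation]ᵢ + Σ P·[anion]ₒ)]
Numerator = 1×3.89 + 24×122 + 0.44×18.0 = 2940
Denominator = 1×95.7 + 24×14.4 + 0.44×92.0 = 481.8
Vm = 56.9 · log₁₀(6.102) = 56.9 × (0.7855) = 44.69 mV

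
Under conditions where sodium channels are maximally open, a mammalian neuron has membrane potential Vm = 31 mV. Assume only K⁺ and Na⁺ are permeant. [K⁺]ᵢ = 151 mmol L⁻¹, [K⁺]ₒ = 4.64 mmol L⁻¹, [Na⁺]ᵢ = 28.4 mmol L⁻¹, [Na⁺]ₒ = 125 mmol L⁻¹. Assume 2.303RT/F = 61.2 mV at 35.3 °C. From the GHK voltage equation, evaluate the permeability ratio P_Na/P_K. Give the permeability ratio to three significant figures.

14.2

Let α = P_Na/P_K. GHK: Vm = 61.2·log₁₀[(Kₒ + α·Naₒ)/(Kᵢ + α·Naᵢ)].
10^(Vm/61.2) = 10^(31.0/61.2) = 3.2102
So 3.2102·(Kᵢ + α·Naᵢ) = Kₒ + α·Naₒ → α = (3.2102·151.0 − 4.64) / (125.0 − 3.2102·28.4)
α = (484.7 − 4.64) / (125.0 − 91.17) = 480.1/33.83 = 14.19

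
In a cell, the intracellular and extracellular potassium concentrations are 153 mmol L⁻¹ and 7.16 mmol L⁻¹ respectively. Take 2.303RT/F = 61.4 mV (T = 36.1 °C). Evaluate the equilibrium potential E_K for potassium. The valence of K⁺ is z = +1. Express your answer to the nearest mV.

E = (61.4/z) · log₁₀([K⁺]_out/[K⁺]_in) with z = +1.
= (61.4/1) · log₁₀(7.16/153) = 61.40 · log₁₀(0.0468)
= 61.40 · (-1.3298) = -81.65 mV

-82 mV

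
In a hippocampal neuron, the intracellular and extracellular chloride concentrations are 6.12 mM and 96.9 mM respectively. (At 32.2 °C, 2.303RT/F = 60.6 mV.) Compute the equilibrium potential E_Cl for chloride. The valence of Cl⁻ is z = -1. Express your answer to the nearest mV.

E = (60.6/z) · log₁₀([Cl⁻]_out/[Cl⁻]_in) with z = -1.
For an anion, dividing by z = -1 reverses the sign.
= (60.6/-1) · log₁₀(96.9/6.12) = -60.60 · log₁₀(15.83)
= -60.60 · (1.1996) = -72.69 mV

-73 mV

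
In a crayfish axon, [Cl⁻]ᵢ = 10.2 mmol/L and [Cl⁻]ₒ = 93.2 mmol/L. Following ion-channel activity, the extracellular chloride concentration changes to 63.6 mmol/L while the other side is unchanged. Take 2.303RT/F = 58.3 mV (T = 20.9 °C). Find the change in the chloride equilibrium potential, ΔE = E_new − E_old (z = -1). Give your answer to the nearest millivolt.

E_old = (58.3/-1)·log₁₀(93.2/10.2) = -56.02 mV
E_new = (58.3/-1)·log₁₀(63.6/10.2) = -46.34 mV
ΔE = -46.34 − (-56.02) = 9.68 mV

10 mV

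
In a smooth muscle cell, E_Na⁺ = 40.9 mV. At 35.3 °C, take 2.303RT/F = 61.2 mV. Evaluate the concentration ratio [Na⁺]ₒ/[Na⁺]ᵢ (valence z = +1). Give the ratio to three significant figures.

4.66

log₁₀([out]/[in]) = E·z/(61.2) = 40.9 × 1 / 61.2 = 0.6683
[out]/[in] = 10^(0.6683) = 4.659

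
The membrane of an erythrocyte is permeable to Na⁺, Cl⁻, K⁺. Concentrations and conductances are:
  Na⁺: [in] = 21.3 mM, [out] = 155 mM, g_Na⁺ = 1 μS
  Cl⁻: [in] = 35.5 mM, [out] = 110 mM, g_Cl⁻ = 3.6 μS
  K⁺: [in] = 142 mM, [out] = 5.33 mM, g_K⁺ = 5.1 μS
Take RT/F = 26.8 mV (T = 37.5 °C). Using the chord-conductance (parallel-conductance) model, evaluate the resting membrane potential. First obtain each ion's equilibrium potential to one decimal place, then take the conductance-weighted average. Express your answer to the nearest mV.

-52 mV

E_Na⁺ = (26.8/1)·ln(155/21.3) = 53.2 mV
E_Cl⁻ = (26.8/-1)·ln(110/35.5) = -30.3 mV
E_K⁺ = (26.8/1)·ln(5.33/142) = -88.0 mV
Vm = (Σ gᵢEᵢ)/(Σ gᵢ) = (1·53.2 + 3.6·-30.3 + 5.1·-88.0) / (1 + 3.6 + 5.1)
= -504.68 / 9.7 = -52.03 mV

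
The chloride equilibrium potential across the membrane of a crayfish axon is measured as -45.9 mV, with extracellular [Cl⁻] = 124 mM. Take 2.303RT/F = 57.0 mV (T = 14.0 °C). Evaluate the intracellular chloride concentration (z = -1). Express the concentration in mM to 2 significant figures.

Nernst: E = (57.0/-1) · log₁₀([out]/[in]), so log₁₀([out]/[in]) = -45.9 × -1 / 57.0 = 0.8053.
[out]/[in] = 10^(0.8053) = 6.387.
[in] = 124 / 6.387 = 19.42 mM.

19 mM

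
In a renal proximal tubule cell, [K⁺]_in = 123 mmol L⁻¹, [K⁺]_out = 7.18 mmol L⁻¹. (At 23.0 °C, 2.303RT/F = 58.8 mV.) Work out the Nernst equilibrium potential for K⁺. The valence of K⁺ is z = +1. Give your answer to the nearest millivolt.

-73 mV

E = (58.8/z) · log₁₀([K⁺]_out/[K⁺]_in) with z = +1.
= (58.8/1) · log₁₀(7.18/123) = 58.80 · log₁₀(0.05837)
= 58.80 · (-1.2338) = -72.55 mV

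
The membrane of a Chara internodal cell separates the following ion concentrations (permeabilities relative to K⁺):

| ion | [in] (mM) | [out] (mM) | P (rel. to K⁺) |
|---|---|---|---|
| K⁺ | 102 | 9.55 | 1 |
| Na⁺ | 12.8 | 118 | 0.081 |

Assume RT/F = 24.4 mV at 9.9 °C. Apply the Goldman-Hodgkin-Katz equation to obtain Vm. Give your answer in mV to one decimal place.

Vm = 24.4 · ln[(Σ P·[cation]ₒ + Σ P·[anion]ᵢ) / (Σ P·[cation]ᵢ + Σ P·[anion]ₒ)]
Numerator = 1×9.55 + 0.081×118 = 19.11
Denominator = 1×102 + 0.081×12.8 = 103
Vm = 24.4 · ln(0.18545) = 24.4 × (-1.6850) = -41.11 mV

-41.1 mV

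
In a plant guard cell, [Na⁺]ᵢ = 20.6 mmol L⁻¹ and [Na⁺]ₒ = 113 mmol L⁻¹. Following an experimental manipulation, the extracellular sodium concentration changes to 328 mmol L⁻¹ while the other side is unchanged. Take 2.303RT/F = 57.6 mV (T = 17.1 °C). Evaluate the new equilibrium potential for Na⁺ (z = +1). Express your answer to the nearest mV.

After the shift: [Na⁺]_out = 328, [Na⁺]_in = 20.6 mmol L⁻¹.
E_new = (57.6/1)·log₁₀(328/20.6) = 57.60 · (1.2020) = 69.24 mV

69 mV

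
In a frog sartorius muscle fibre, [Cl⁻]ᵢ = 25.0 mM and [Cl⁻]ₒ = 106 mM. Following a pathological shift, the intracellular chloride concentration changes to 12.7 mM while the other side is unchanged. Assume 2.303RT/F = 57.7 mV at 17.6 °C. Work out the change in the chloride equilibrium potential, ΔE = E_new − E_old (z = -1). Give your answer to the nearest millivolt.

-17 mV

E_old = (57.7/-1)·log₁₀(106/25.0) = -36.20 mV
E_new = (57.7/-1)·log₁₀(106/12.7) = -53.17 mV
ΔE = -53.17 − (-36.20) = -16.97 mV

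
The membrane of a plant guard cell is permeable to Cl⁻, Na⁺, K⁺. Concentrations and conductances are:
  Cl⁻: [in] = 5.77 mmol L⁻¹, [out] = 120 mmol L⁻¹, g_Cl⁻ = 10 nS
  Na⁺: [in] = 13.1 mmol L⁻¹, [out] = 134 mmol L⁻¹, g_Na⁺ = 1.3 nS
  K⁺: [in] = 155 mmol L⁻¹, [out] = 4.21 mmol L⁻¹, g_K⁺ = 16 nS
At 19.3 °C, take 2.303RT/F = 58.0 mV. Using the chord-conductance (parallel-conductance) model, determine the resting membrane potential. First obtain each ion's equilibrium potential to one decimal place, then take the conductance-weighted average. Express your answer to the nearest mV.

-78 mV

E_Cl⁻ = (58.0/-1)·log₁₀(120/5.77) = -76.4 mV
E_Na⁺ = (58.0/1)·log₁₀(134/13.1) = 58.6 mV
E_K⁺ = (58.0/1)·log₁₀(4.21/155) = -90.8 mV
Vm = (Σ gᵢEᵢ)/(Σ gᵢ) = (10·-76.4 + 1.3·58.6 + 16·-90.8) / (10 + 1.3 + 16)
= -2140.62 / 27.3 = -78.41 mV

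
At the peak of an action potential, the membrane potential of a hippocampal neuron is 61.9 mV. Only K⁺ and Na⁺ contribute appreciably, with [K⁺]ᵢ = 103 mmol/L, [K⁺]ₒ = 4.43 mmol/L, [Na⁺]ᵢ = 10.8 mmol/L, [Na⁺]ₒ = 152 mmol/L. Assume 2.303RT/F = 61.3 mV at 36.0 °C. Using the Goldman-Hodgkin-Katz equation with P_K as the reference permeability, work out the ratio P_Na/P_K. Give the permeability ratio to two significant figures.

25

Let α = P_Na/P_K. GHK: Vm = 61.3·log₁₀[(Kₒ + α·Naₒ)/(Kᵢ + α·Naᵢ)].
10^(Vm/61.3) = 10^(61.9/61.3) = 10.228
So 10.228·(Kᵢ + α·Naᵢ) = Kₒ + α·Naₒ → α = (10.228·103.0 − 4.43) / (152.0 − 10.228·10.8)
α = (1053 − 4.43) / (152.0 − 110.5) = 1049/41.54 = 25.25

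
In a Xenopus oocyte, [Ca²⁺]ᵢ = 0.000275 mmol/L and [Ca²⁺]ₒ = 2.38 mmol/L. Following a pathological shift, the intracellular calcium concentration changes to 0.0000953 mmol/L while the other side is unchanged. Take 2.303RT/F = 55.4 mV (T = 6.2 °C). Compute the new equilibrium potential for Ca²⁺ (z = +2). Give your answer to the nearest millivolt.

After the shift: [Ca²⁺]_out = 2.38, [Ca²⁺]_in = 0.0000953 mmol/L.
E_new = (55.4/2)·log₁₀(2.38/0.0000953) = 27.70 · (4.3975) = 121.81 mV

122 mV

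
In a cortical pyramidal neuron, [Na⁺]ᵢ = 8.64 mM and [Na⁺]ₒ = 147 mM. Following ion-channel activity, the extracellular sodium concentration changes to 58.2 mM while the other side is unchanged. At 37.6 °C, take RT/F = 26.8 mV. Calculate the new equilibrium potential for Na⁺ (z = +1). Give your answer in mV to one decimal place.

51.1 mV

After the shift: [Na⁺]_out = 58.2, [Na⁺]_in = 8.64 mM.
E_new = (26.8/1)·ln(58.2/8.64) = 26.80 · (1.9075) = 51.12 mV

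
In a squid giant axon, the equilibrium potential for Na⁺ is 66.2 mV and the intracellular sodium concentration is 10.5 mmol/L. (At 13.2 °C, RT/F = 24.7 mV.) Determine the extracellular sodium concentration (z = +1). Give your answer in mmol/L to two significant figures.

150 mmol/L

Nernst: E = (24.7/1) · ln([out]/[in]), so ln([out]/[in]) = 66.2 × 1 / 24.7 = 2.6802.
[out]/[in] = e^(2.6802) = 14.59.
[out] = 14.59 × 10.5 = 153.2 mmol/L.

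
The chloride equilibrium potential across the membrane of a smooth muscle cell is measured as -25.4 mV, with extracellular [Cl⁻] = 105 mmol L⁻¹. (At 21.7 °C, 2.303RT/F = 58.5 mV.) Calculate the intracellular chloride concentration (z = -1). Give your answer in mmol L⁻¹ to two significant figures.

39 mmol L⁻¹

Nernst: E = (58.5/-1) · log₁₀([out]/[in]), so log₁₀([out]/[in]) = -25.4 × -1 / 58.5 = 0.4342.
[out]/[in] = 10^(0.4342) = 2.718.
[in] = 105 / 2.718 = 38.64 mmol L⁻¹.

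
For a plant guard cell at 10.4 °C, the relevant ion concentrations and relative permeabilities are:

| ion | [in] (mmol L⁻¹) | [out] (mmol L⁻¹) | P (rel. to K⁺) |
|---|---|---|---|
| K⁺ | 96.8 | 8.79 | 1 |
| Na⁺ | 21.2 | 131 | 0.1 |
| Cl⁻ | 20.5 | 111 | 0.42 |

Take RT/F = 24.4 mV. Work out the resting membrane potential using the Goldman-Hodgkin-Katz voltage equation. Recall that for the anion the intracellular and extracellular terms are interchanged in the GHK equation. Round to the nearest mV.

Vm = 24.4 · ln[(Σ P·[cation]ₒ + Σ P·[anion]ᵢ) / (Σ P·[cation]ᵢ + Σ P·[anion]ₒ)]
Numerator = 1×8.79 + 0.1×131 + 0.42×20.5 = 30.5
Denominator = 1×96.8 + 0.1×21.2 + 0.42×111 = 145.5
Vm = 24.4 · ln(0.20956) = 24.4 × (-1.5627) = -38.13 mV

-38 mV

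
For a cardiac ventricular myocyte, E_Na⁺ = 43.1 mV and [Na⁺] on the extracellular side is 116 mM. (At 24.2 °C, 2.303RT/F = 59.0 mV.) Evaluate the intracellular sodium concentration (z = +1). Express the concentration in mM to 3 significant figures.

Nernst: E = (59.0/1) · log₁₀([out]/[in]), so log₁₀([out]/[in]) = 43.1 × 1 / 59.0 = 0.7305.
[out]/[in] = 10^(0.7305) = 5.377.
[in] = 116 / 5.377 = 21.57 mM.

21.6 mM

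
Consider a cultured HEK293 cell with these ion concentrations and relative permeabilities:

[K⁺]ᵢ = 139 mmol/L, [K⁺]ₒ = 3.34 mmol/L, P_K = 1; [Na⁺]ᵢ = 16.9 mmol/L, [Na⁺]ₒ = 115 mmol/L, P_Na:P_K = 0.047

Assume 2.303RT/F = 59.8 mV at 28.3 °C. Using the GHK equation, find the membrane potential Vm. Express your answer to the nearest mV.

-72 mV

Vm = 59.8 · log₁₀[(Σ P·[cation]ₒ + Σ P·[anion]ᵢ) / (Σ P·[cation]ᵢ + Σ P·[anion]ₒ)]
Numerator = 1×3.34 + 0.047×115 = 8.745
Denominator = 1×139 + 0.047×16.9 = 139.8
Vm = 59.8 · log₁₀(0.062556) = 59.8 × (-1.2037) = -71.98 mV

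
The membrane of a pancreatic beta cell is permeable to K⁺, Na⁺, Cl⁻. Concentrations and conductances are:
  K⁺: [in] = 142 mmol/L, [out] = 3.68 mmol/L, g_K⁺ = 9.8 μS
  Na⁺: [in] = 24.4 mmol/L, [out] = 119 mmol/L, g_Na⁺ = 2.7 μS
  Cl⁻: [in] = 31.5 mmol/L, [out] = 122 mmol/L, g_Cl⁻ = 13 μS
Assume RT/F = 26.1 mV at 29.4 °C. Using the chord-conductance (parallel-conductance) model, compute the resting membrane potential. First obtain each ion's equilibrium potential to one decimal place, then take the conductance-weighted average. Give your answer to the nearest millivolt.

-50 mV

E_K⁺ = (26.1/1)·ln(3.68/142) = -95.3 mV
E_Na⁺ = (26.1/1)·ln(119/24.4) = 41.4 mV
E_Cl⁻ = (26.1/-1)·ln(122/31.5) = -35.3 mV
Vm = (Σ gᵢEᵢ)/(Σ gᵢ) = (9.8·-95.3 + 2.7·41.4 + 13·-35.3) / (9.8 + 2.7 + 13)
= -1281.06 / 25.5 = -50.24 mV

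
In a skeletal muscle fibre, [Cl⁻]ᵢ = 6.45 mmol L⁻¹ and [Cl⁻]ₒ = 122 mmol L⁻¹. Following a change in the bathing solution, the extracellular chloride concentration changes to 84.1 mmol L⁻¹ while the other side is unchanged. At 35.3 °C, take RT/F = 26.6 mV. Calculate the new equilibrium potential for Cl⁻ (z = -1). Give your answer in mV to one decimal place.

After the shift: [Cl⁻]_out = 84.1, [Cl⁻]_in = 6.45 mmol L⁻¹.
E_new = (26.6/-1)·ln(84.1/6.45) = -26.60 · (2.5679) = -68.31 mV

-68.3 mV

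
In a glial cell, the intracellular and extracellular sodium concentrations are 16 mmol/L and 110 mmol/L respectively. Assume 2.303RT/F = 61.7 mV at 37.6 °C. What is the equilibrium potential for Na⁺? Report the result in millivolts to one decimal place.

51.7 mV

E = (61.7/z) · log₁₀([Na⁺]_out/[Na⁺]_in) with z = +1.
= (61.7/1) · log₁₀(110/16) = 61.70 · log₁₀(6.875)
= 61.70 · (0.8373) = 51.66 mV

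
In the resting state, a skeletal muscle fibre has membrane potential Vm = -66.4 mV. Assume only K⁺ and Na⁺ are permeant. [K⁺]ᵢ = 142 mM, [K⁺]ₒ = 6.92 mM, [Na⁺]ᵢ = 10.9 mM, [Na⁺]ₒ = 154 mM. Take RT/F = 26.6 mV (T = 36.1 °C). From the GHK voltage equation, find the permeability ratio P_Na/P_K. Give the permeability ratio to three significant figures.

Let α = P_Na/P_K. GHK: Vm = 26.6·ln[(Kₒ + α·Naₒ)/(Kᵢ + α·Naᵢ)].
e^(Vm/26.6) = e^(-66.4/26.6) = 0.082394
So 0.082394·(Kᵢ + α·Naᵢ) = Kₒ + α·Naₒ → α = (0.082394·142.0 − 6.92) / (154.0 − 0.082394·10.9)
α = (11.7 − 6.92) / (154.0 − 0.8981) = 4.78/153.1 = 0.03122

0.0312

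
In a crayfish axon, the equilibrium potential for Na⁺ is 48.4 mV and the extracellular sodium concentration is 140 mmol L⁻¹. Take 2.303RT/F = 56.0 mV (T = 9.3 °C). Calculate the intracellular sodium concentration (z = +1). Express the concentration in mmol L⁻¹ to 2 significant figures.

19 mmol L⁻¹

Nernst: E = (56.0/1) · log₁₀([out]/[in]), so log₁₀([out]/[in]) = 48.4 × 1 / 56.0 = 0.8643.
[out]/[in] = 10^(0.8643) = 7.316.
[in] = 140 / 7.316 = 19.14 mmol L⁻¹.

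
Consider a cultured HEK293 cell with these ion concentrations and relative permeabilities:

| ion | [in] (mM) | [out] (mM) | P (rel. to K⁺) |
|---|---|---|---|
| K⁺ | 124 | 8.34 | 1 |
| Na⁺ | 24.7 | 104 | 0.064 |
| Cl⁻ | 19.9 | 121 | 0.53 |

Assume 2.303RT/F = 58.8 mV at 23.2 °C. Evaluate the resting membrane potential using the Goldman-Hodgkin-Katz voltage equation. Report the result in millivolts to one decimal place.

-51.2 mV

Vm = 58.8 · log₁₀[(Σ P·[cation]ₒ + Σ P·[anion]ᵢ) / (Σ P·[cation]ᵢ + Σ P·[anion]ₒ)]
Numerator = 1×8.34 + 0.064×104 + 0.53×19.9 = 25.54
Denominator = 1×124 + 0.064×24.7 + 0.53×121 = 189.7
Vm = 58.8 · log₁₀(0.13464) = 58.8 × (-0.8708) = -51.20 mV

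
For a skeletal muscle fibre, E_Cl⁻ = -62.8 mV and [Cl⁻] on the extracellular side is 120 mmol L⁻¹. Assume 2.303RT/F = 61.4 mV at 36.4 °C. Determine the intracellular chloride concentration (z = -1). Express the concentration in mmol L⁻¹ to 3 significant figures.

11.4 mmol L⁻¹

Nernst: E = (61.4/-1) · log₁₀([out]/[in]), so log₁₀([out]/[in]) = -62.8 × -1 / 61.4 = 1.0228.
[out]/[in] = 10^(1.0228) = 10.54.
[in] = 120 / 10.54 = 11.39 mmol L⁻¹.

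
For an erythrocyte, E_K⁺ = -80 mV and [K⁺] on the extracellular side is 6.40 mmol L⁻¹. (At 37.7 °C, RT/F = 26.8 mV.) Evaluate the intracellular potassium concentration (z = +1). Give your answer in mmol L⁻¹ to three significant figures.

127 mmol L⁻¹

Nernst: E = (26.8/1) · ln([out]/[in]), so ln([out]/[in]) = -80.0 × 1 / 26.8 = -2.9851.
[out]/[in] = e^(-2.9851) = 0.05054.
[in] = 6.40 / 0.05054 = 126.6 mmol L⁻¹.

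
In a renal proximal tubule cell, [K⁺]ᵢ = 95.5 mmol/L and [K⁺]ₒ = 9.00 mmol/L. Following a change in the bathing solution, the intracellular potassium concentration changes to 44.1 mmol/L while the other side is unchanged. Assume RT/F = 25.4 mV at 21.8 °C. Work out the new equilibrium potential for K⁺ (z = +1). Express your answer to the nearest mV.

After the shift: [K⁺]_out = 9.00, [K⁺]_in = 44.1 mmol/L.
E_new = (25.4/1)·ln(9.00/44.1) = 25.40 · (-1.5892) = -40.37 mV

-40 mV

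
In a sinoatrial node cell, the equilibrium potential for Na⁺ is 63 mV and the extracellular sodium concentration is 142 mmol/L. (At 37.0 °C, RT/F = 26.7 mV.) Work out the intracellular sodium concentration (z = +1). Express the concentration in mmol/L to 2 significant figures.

13 mmol/L

Nernst: E = (26.7/1) · ln([out]/[in]), so ln([out]/[in]) = 63.0 × 1 / 26.7 = 2.3596.
[out]/[in] = e^(2.3596) = 10.59.
[in] = 142 / 10.59 = 13.41 mmol/L.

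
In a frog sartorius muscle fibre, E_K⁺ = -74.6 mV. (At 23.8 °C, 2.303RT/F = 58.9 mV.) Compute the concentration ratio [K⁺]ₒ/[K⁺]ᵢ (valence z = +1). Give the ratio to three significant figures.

log₁₀([out]/[in]) = E·z/(58.9) = -74.6 × 1 / 58.9 = -1.2666
[out]/[in] = 10^(-1.2666) = 0.05413

0.0541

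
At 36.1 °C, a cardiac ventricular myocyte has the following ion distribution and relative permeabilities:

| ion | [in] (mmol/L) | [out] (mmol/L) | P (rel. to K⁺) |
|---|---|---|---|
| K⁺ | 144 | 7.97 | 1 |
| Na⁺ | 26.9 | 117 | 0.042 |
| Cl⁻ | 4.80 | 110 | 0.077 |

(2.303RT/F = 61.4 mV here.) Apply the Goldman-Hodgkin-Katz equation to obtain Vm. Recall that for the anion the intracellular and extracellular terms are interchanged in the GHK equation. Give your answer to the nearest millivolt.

Vm = 61.4 · log₁₀[(Σ P·[cation]ₒ + Σ P·[anion]ᵢ) / (Σ P·[cation]ᵢ + Σ P·[anion]ₒ)]
Numerator = 1×7.97 + 0.042×117 + 0.077×4.80 = 13.25
Denominator = 1×144 + 0.042×26.9 + 0.077×110 = 153.6
Vm = 61.4 · log₁₀(0.086287) = 61.4 × (-1.0641) = -65.33 mV

-65 mV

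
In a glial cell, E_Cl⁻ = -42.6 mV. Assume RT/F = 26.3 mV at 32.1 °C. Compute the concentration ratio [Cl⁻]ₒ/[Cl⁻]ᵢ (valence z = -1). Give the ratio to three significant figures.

5.05

ln([out]/[in]) = E·z/(26.3) = -42.6 × -1 / 26.3 = 1.6198
[out]/[in] = e^(1.6198) = 5.052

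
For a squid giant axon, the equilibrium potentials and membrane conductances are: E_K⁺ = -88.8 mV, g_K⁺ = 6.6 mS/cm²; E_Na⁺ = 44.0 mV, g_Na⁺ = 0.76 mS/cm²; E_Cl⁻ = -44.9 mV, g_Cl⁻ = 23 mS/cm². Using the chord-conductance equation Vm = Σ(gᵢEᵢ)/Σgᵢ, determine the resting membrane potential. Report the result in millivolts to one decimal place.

Σ gᵢEᵢ = 6.6·(-88.8) + 0.76·(44.0) + 23·(-44.9) = -1585.34
Σ gᵢ = 6.6 + 0.76 + 23 = 30.36
Vm = -1585.34 / 30.36 = -52.22 mV

-52.2 mV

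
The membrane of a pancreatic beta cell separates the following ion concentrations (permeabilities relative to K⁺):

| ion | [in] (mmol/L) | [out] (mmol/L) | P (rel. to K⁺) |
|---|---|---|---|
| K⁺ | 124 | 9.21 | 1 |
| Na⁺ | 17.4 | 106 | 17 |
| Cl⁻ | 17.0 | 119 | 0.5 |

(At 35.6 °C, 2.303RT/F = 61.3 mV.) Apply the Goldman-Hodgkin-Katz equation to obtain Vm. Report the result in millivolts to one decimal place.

Vm = 61.3 · log₁₀[(Σ P·[cation]ₒ + Σ P·[anion]ᵢ) / (Σ P·[cation]ᵢ + Σ P·[anion]ₒ)]
Numerator = 1×9.21 + 17×106 + 0.5×17.0 = 1820
Denominator = 1×124 + 17×17.4 + 0.5×119 = 479.3
Vm = 61.3 · log₁₀(3.7966) = 61.3 × (0.5794) = 35.52 mV

35.5 mV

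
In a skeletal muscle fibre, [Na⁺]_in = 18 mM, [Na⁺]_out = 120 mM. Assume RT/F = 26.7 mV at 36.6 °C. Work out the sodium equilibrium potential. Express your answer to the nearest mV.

E = (26.7/z) · ln([Na⁺]_out/[Na⁺]_in) with z = +1.
= (26.7/1) · ln(120/18) = 26.70 · ln(6.667)
= 26.70 · (1.8971) = 50.65 mV

51 mV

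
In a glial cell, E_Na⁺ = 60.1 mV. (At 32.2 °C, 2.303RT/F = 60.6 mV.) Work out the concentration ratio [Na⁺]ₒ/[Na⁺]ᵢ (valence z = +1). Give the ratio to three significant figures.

9.81

log₁₀([out]/[in]) = E·z/(60.6) = 60.1 × 1 / 60.6 = 0.9917
[out]/[in] = 10^(0.9917) = 9.812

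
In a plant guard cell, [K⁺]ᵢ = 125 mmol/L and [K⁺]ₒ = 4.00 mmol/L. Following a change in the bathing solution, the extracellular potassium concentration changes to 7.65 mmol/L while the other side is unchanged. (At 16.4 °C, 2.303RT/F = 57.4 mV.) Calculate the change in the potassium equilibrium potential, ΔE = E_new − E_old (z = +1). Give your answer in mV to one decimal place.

E_old = (57.4/1)·log₁₀(4.00/125) = -85.80 mV
E_new = (57.4/1)·log₁₀(7.65/125) = -69.64 mV
ΔE = -69.64 − (-85.80) = 16.16 mV

16.2 mV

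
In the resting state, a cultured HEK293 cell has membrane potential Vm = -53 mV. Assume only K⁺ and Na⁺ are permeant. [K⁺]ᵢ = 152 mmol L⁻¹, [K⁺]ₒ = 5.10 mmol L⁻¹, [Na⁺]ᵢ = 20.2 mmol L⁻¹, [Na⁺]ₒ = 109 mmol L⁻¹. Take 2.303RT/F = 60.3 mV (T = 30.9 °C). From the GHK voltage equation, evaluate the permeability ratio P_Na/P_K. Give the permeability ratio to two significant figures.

0.14

Let α = P_Na/P_K. GHK: Vm = 60.3·log₁₀[(Kₒ + α·Naₒ)/(Kᵢ + α·Naᵢ)].
10^(Vm/60.3) = 10^(-53.0/60.3) = 0.13215
So 0.13215·(Kᵢ + α·Naᵢ) = Kₒ + α·Naₒ → α = (0.13215·152.0 − 5.1) / (109.0 − 0.13215·20.2)
α = (20.09 − 5.1) / (109.0 − 2.669) = 14.99/106.3 = 0.1409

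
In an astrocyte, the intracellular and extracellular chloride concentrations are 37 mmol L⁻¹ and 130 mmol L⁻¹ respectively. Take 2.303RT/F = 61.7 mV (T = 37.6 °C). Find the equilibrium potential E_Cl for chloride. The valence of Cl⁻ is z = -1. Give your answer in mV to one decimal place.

E = (61.7/z) · log₁₀([Cl⁻]_out/[Cl⁻]_in) with z = -1.
For an anion, dividing by z = -1 reverses the sign.
= (61.7/-1) · log₁₀(130/37) = -61.70 · log₁₀(3.514)
= -61.70 · (0.5457) = -33.67 mV

-33.7 mV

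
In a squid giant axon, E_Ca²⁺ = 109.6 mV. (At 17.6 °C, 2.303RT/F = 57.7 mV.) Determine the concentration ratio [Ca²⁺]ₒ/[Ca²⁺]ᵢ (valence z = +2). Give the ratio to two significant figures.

6300

log₁₀([out]/[in]) = E·z/(57.7) = 109.6 × 2 / 57.7 = 3.7990
[out]/[in] = 10^(3.7990) = 6294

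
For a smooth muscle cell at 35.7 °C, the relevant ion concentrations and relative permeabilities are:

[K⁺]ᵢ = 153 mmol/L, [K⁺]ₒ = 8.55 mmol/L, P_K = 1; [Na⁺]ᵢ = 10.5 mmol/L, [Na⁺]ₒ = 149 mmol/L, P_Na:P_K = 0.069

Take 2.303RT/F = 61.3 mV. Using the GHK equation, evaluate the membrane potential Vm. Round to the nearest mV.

-56 mV

Vm = 61.3 · log₁₀[(Σ P·[cation]ₒ + Σ P·[anion]ᵢ) / (Σ P·[cation]ᵢ + Σ P·[anion]ₒ)]
Numerator = 1×8.55 + 0.069×149 = 18.83
Denominator = 1×153 + 0.069×10.5 = 153.7
Vm = 61.3 · log₁₀(0.1225) = 61.3 × (-0.9119) = -55.90 mV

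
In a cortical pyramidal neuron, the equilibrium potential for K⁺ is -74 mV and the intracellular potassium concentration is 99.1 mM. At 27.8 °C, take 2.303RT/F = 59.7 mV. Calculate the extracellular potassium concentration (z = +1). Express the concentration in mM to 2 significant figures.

Nernst: E = (59.7/1) · log₁₀([out]/[in]), so log₁₀([out]/[in]) = -74.0 × 1 / 59.7 = -1.2395.
[out]/[in] = 10^(-1.2395) = 0.05761.
[out] = 0.05761 × 99.1 = 5.709 mM.

5.7 mM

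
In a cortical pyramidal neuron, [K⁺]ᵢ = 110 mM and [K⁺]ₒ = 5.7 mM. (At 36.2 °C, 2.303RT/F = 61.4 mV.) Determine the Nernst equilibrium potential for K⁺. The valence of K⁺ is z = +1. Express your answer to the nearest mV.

-79 mV

E = (61.4/z) · log₁₀([K⁺]_out/[K⁺]_in) with z = +1.
= (61.4/1) · log₁₀(5.7/110) = 61.40 · log₁₀(0.05182)
= 61.40 · (-1.2855) = -78.93 mV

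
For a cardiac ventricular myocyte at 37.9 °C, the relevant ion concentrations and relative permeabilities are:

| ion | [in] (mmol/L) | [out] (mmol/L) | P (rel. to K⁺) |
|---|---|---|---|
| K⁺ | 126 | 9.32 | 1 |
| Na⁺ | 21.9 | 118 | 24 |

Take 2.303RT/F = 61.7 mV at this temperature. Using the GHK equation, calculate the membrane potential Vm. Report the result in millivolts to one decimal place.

39.5 mV

Vm = 61.7 · log₁₀[(Σ P·[cation]ₒ + Σ P·[anion]ᵢ) / (Σ P·[cation]ᵢ + Σ P·[anion]ₒ)]
Numerator = 1×9.32 + 24×118 = 2841
Denominator = 1×126 + 24×21.9 = 651.6
Vm = 61.7 · log₁₀(4.3605) = 61.7 × (0.6395) = 39.46 mV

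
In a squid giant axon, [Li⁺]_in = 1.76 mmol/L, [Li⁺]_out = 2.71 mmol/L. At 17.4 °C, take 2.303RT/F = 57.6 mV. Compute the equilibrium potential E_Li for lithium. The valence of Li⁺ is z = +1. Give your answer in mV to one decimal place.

10.8 mV

E = (57.6/z) · log₁₀([Li⁺]_out/[Li⁺]_in) with z = +1.
= (57.6/1) · log₁₀(2.71/1.76) = 57.60 · log₁₀(1.54)
= 57.60 · (0.1875) = 10.80 mV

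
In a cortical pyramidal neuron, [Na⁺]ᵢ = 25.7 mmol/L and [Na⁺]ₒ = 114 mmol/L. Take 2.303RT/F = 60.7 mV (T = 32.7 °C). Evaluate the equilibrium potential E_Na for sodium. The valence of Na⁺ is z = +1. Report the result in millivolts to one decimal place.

E = (60.7/z) · log₁₀([Na⁺]_out/[Na⁺]_in) with z = +1.
= (60.7/1) · log₁₀(114/25.7) = 60.70 · log₁₀(4.436)
= 60.70 · (0.6470) = 39.27 mV

39.3 mV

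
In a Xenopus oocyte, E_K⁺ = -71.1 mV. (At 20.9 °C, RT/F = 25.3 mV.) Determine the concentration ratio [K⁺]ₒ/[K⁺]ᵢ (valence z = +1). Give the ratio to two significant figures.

0.060

ln([out]/[in]) = E·z/(25.3) = -71.1 × 1 / 25.3 = -2.8103
[out]/[in] = e^(-2.8103) = 0.06019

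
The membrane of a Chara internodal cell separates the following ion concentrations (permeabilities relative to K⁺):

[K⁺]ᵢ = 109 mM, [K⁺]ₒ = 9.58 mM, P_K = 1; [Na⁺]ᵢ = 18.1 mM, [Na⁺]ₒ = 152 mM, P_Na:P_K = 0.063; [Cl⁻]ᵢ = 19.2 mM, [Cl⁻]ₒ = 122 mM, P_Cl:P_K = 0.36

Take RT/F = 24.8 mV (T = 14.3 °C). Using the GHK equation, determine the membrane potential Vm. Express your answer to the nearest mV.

-44 mV

Vm = 24.8 · ln[(Σ P·[cation]ₒ + Σ P·[anion]ᵢ) / (Σ P·[cation]ᵢ + Σ P·[anion]ₒ)]
Numerator = 1×9.58 + 0.063×152 + 0.36×19.2 = 26.07
Denominator = 1×109 + 0.063×18.1 + 0.36×122 = 154.1
Vm = 24.8 · ln(0.16921) = 24.8 × (-1.7766) = -44.06 mV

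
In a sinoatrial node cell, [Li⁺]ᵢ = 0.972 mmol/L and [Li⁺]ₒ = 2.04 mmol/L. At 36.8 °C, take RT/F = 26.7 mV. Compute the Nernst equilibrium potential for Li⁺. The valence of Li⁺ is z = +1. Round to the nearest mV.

20 mV

E = (26.7/z) · ln([Li⁺]_out/[Li⁺]_in) with z = +1.
= (26.7/1) · ln(2.04/0.972) = 26.70 · ln(2.099)
= 26.70 · (0.7413) = 19.79 mV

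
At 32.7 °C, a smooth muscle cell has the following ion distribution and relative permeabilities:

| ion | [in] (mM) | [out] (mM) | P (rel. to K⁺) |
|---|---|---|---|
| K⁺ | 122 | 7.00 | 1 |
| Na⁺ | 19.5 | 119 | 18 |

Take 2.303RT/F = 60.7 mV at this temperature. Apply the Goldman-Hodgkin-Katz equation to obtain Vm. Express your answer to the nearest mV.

Vm = 60.7 · log₁₀[(Σ P·[cation]ₒ + Σ P·[anion]ᵢ) / (Σ P·[cation]ᵢ + Σ P·[anion]ₒ)]
Numerator = 1×7.00 + 18×119 = 2149
Denominator = 1×122 + 18×19.5 = 473
Vm = 60.7 · log₁₀(4.5433) = 60.7 × (0.6574) = 39.90 mV

40 mV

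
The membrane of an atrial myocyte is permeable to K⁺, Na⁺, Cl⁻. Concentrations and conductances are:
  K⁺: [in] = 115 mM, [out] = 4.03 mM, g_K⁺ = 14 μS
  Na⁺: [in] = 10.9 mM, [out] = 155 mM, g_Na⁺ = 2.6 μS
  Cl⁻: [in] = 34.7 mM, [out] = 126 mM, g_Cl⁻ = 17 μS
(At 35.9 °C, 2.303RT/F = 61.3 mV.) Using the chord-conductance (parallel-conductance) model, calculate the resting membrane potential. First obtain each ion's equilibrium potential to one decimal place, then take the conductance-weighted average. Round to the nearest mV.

E_K⁺ = (61.3/1)·log₁₀(4.03/115) = -89.2 mV
E_Na⁺ = (61.3/1)·log₁₀(155/10.9) = 70.7 mV
E_Cl⁻ = (61.3/-1)·log₁₀(126/34.7) = -34.3 mV
Vm = (Σ gᵢEᵢ)/(Σ gᵢ) = (14·-89.2 + 2.6·70.7 + 17·-34.3) / (14 + 2.6 + 17)
= -1648.08 / 33.6 = -49.05 mV

-49 mV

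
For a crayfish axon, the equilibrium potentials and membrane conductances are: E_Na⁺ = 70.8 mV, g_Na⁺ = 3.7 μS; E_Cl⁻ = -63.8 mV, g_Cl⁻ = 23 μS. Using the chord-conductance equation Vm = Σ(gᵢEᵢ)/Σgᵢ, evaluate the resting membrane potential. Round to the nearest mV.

Σ gᵢEᵢ = 3.7·(70.8) + 23·(-63.8) = -1205.44
Σ gᵢ = 3.7 + 23 = 26.7
Vm = -1205.44 / 26.7 = -45.15 mV

-45 mV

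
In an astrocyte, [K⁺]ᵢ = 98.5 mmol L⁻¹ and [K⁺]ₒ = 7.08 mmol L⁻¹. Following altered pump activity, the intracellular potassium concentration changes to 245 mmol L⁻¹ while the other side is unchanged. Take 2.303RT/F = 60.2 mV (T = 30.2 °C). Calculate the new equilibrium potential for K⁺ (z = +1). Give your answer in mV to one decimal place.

After the shift: [K⁺]_out = 7.08, [K⁺]_in = 245 mmol L⁻¹.
E_new = (60.2/1)·log₁₀(7.08/245) = 60.20 · (-1.5391) = -92.66 mV

-92.7 mV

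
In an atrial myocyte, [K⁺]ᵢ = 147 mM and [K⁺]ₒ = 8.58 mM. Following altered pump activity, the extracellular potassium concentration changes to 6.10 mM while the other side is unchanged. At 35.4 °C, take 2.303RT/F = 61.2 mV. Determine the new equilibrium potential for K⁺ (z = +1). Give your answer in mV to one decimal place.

After the shift: [K⁺]_out = 6.10, [K⁺]_in = 147 mM.
E_new = (61.2/1)·log₁₀(6.10/147) = 61.20 · (-1.3820) = -84.58 mV

-84.6 mV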